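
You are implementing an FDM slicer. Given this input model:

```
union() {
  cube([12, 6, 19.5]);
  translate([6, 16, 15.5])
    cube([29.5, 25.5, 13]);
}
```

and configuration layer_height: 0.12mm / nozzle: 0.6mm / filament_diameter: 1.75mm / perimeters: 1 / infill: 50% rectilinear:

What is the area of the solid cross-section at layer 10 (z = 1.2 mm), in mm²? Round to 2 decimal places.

72.00 mm²

At z = 1.2 mm: the 12×6 cube contributes its full rectangle (area 72.00 mm²); the cube at (6, 16) does not reach this height (z outside [15.5, 28.5]); Combining (union): only the 12×6 cube is present, so the union is just that shape — area = 72.00 mm². Overall, the cross-section is a single solid region. Net area = 72.00 mm².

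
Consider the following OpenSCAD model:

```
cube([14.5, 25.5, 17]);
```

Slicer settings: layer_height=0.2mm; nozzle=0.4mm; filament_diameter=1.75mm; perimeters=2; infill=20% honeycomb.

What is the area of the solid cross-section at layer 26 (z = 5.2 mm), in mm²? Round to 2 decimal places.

At z = 5.2 mm: the cube (footprint 14.5×25.5) is included at this height (area 369.75 mm²). Overall, the cross-section is a single solid region. Net area = 369.75 mm².

369.75 mm²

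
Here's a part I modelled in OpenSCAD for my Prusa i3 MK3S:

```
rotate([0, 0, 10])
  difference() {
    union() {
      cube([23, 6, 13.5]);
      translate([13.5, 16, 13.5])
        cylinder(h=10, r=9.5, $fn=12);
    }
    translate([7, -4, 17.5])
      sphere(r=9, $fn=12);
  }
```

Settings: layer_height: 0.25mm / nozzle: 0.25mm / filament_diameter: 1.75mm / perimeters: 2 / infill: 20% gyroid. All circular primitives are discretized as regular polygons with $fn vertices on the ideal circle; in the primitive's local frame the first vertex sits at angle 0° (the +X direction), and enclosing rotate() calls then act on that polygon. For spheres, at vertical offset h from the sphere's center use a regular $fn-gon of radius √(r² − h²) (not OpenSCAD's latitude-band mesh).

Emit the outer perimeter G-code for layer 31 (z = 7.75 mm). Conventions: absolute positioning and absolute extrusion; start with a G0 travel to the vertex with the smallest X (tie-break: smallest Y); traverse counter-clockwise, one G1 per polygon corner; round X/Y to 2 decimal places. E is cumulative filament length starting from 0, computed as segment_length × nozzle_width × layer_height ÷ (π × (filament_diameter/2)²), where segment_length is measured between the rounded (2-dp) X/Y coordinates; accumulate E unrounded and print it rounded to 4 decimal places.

At z = 7.75 mm: the 23×6 cube contributes its full rectangle; the cylinder at (13.5, 16) is not intersected at this z (z outside [13.5, 23.5]); Taking the union: only the 23×6 cube is present, so the union is just that shape — 1 connected region; the sphere at (7, -4) is absent (|z−center|=9.750 > r=9); Taking the first minus the rest: none of the subtracted shapes is present at this height, so the result so far is unchanged — 1 connected region; (whole slice rotated 10° about Z — lengths, areas and connectivity unchanged). The outline is a single polygon with 4 vertices. Extrusion per mm of travel: 0.25 × 0.25 / (π × 0.875²) = 0.025984. Accumulating E over each segment gives final E = 1.5071.

G0 X-1.04 Y5.91 Z7.75
G1 X0.00 Y0.00 E0.1559
G1 X22.65 Y3.99 E0.7535
G1 X21.61 Y9.90 E0.9095
G1 X-1.04 Y5.91 E1.5071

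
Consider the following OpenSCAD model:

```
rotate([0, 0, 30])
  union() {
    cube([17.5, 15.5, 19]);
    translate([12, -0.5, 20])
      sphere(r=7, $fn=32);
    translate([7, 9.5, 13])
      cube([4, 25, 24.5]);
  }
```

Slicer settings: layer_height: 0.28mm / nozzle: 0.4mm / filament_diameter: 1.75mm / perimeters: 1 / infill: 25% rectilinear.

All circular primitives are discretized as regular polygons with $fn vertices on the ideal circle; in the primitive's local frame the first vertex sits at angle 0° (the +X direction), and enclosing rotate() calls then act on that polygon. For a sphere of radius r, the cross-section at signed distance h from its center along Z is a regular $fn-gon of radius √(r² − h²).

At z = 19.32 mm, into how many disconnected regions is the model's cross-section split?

2

At z = 19.32 mm: the cube does not reach this height (z outside [0, 19]); the r=7 sphere at (12, -0.5) slices to a regular 32-gon of circumradius 6.967 (√(r²−h²) with h=0.68 from center); the cube at (7, 9.5) is present — its section is the full 4×25 rectangle; Taking the union: the 2 present regions are separate (no shared area or edge), so areas and boundary lengths simply add and each stays a separate island — 2 connected regions; (rotated 30° about Z; rotation is an isometry so areas/perimeters/island counts are preserved). The result has 2 disconnected regions.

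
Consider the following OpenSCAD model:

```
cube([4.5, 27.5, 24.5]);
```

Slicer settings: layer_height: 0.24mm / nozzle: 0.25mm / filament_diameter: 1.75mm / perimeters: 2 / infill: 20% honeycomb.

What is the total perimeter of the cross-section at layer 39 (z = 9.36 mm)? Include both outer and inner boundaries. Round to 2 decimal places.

64.00 mm

At z = 9.36 mm: the cube is present — its section is the full 4.5×27.5 rectangle (perimeter 64.00 mm). Overall, the cross-section is a single solid region. Total boundary length (outer) = 64.00 mm.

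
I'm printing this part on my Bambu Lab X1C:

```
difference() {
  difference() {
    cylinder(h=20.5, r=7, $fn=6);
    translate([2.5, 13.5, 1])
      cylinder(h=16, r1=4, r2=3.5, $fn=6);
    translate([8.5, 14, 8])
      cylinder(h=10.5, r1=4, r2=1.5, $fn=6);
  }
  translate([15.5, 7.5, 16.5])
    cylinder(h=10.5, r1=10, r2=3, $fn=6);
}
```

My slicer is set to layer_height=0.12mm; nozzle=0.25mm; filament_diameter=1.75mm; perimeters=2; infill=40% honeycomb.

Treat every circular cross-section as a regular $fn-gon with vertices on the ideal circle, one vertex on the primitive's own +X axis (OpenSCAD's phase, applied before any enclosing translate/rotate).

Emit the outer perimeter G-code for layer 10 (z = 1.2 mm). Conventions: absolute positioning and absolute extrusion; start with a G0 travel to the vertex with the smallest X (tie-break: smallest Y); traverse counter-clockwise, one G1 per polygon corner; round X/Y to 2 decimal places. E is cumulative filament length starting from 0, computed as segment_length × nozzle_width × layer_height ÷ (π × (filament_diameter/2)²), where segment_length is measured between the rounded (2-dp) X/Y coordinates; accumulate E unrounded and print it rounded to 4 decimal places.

At z = 1.2 mm: the cylinder: section is a regular 6-gon, circumradius r=7; the cone at (2.5, 13.5): at t=0.012 of its height the radius interpolates to r₁+(r₂−r₁)t = 3.994, giving a regular 6-gon of that circumradius; the cone at (8.5, 14) is absent (z outside [8, 18.5]); After the difference (first − rest): starting from the r=7 cylinder, the cone at (2.5, 13.5) misses the remaining region (no effect) — 1 connected region; the cone at (15.5, 7.5) is absent (z outside [16.5, 27]); After the difference (first − rest): none of the subtracted shapes is present at this height, so that combined region is unchanged — 1 connected region. The outline is a single polygon with 6 vertices. Extrusion per mm of travel: 0.25 × 0.12 / (π × 0.875²) = 0.012473. Accumulating E over each segment gives final E = 0.5238.

G0 X-7.00 Y0.00 Z1.20
G1 X-3.50 Y-6.06 E0.0873
G1 X3.50 Y-6.06 E0.1746
G1 X7.00 Y0.00 E0.2619
G1 X3.50 Y6.06 E0.3492
G1 X-3.50 Y6.06 E0.4365
G1 X-7.00 Y0.00 E0.5238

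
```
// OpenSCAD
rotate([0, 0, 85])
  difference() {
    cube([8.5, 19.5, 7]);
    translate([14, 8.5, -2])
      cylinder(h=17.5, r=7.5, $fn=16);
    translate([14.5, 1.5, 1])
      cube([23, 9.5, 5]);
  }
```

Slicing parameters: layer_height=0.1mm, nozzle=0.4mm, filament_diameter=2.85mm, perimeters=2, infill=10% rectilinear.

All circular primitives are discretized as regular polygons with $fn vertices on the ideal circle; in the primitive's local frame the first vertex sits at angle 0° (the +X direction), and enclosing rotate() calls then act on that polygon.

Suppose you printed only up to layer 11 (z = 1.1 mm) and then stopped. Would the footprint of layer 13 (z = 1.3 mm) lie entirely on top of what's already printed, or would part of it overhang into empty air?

entirely on top

Compare the two slices. At z = 1.1: the cube (footprint 8.5×19.5) is included at this height (area 165.75 mm²); the r=7.5 cylinder at (14, 8.5) contributes a regular 16-gon of circumradius 7.5 (area = (16/2)·7.500²·sin(360°/16) = 172.21 mm²); the 23×9.5 cube at (14.5, 1.5) contributes its full rectangle (area 218.50 mm²); After the difference (first − rest): starting from the 8.5×19.5 cube (165.75 mm²), the r=7.5 cylinder at (14, 8.5) partially overlaps it — only the 12.90 mm² overlap (of its 172.21 mm²) is removed, clipping the outline; the 23×9.5 cube at (14.5, 1.5) misses the remaining region (no effect) — area = 152.85 mm²; (whole slice rotated 85° about Z — lengths, areas and connectivity unchanged). At z = 1.3: the 8.5×19.5 cube contributes its full rectangle (area 165.75 mm²); the cylinder at (14, 8.5): section is a regular 16-gon, circumradius r=7.5 (area = (16/2)·7.500²·sin(360°/16) = 172.21 mm²); the cube at (14.5, 1.5) is present — its section is the full 23×9.5 rectangle (area 218.50 mm²); Taking the first minus the rest: starting from the 8.5×19.5 cube (165.75 mm²), the r=7.5 cylinder at (14, 8.5) partially overlaps it — only the 12.90 mm² overlap (of its 172.21 mm²) is removed, clipping the outline; the 23×9.5 cube at (14.5, 1.5) misses the remaining region (no effect) — area = 152.85 mm²; (rotated 85° about Z; rotation is an isometry so areas/perimeters/island counts are preserved). Checking containment: the cross-section at z = 1.3 is a subset of the cross-section at z = 1.1.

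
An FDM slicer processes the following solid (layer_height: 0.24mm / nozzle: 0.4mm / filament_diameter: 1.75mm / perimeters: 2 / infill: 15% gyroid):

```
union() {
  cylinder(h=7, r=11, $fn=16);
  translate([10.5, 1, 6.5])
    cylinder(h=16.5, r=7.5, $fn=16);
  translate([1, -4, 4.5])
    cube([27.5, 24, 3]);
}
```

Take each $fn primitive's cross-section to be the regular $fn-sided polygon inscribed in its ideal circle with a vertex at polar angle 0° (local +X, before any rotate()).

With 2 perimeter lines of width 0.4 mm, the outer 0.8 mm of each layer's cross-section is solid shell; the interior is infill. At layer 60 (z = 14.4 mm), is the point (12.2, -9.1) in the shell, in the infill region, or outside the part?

At z = 14.4 mm: the cylinder does not reach this height (z outside [0, 7]); the cylinder at (10.5, 1): section is a regular 16-gon, circumradius r=7.5; the cube at (1, -4) is absent (z outside [4.5, 7.5]); Combining (union): only the r=7.5 cylinder at (10.5, 1) is present, so the union is just that shape — 1 connected region. Overall, the cross-section is a single solid region. The nearest boundary edge runs (10.50, -6.50)→(13.37, -5.93); distance from the point to it = 2.88 mm. The point is not inside any of the regions above, so it lies outside the cross-section (2.88 mm from the nearest boundary).

outside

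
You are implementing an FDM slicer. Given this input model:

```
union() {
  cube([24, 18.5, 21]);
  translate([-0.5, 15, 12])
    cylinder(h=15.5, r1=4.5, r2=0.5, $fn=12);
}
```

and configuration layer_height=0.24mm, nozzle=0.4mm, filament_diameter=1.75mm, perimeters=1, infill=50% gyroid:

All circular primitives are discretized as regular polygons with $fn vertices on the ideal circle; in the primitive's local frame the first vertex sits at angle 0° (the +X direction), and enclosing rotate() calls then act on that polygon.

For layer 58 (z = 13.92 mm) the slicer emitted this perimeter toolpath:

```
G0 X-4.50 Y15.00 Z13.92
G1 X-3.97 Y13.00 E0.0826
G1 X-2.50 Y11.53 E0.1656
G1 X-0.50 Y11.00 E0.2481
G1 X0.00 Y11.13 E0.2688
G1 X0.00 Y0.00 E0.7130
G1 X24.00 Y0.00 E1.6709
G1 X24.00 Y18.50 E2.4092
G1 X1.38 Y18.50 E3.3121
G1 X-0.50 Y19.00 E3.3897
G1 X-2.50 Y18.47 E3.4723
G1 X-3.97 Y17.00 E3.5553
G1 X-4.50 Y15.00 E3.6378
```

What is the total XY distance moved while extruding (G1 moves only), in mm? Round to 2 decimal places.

Sum the Euclidean lengths of each G1 segment: total = 91.15 mm.

91.15 mm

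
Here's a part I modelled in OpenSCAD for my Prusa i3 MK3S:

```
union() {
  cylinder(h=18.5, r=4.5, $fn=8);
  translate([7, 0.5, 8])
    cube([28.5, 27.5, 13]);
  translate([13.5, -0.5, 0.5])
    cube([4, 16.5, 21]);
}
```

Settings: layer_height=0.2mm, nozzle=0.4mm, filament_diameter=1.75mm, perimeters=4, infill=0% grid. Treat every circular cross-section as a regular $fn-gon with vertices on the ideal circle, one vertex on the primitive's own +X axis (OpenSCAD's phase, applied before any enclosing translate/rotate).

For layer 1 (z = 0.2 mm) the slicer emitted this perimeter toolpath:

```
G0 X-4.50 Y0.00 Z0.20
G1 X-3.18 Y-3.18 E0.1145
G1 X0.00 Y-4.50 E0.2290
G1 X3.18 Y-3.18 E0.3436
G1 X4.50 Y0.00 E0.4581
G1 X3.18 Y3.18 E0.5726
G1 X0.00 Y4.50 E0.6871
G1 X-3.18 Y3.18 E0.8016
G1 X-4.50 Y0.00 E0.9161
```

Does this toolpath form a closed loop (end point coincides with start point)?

Start point (G0): (-4.50, 0.00). End point (last G1): the path returns to the start — closed.

yes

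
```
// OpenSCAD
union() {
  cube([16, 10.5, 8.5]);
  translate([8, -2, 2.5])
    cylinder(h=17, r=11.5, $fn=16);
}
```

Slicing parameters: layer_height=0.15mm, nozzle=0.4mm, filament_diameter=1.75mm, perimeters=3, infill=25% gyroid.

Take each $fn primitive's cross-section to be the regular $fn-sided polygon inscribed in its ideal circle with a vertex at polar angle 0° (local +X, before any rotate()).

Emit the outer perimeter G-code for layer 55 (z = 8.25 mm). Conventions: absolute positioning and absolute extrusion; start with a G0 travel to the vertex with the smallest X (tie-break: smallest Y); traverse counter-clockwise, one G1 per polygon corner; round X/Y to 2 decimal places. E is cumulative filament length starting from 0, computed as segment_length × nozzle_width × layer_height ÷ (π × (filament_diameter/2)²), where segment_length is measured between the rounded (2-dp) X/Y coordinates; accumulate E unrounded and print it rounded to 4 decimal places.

G0 X-3.50 Y-2.00 Z8.25
G1 X-2.62 Y-6.40 E0.1119
G1 X-0.13 Y-10.13 E0.2238
G1 X3.60 Y-12.62 E0.3357
G1 X8.00 Y-13.50 E0.4476
G1 X12.40 Y-12.62 E0.5595
G1 X16.13 Y-10.13 E0.6714
G1 X18.62 Y-6.40 E0.7833
G1 X19.50 Y-2.00 E0.8952
G1 X18.62 Y2.40 E1.0072
G1 X16.13 Y6.13 E1.1190
G1 X16.00 Y6.22 E1.1230
G1 X16.00 Y10.50 E1.2297
G1 X0.00 Y10.50 E1.6289
G1 X0.00 Y6.22 E1.7356
G1 X-0.13 Y6.13 E1.7396
G1 X-2.62 Y2.40 E1.8514
G1 X-3.50 Y-2.00 E1.9634

At z = 8.25 mm: the cube (footprint 16×10.5) is included at this height; the r=11.5 cylinder at (8, -2) gives a regular 16-gon of circumradius 11.5 (constant along its height); Combining (union): the regions partially overlap (shared area 133.19 mm²), so overlapping operands fuse into one piece — 1 connected region. The outline is a single polygon with 17 vertices. Extrusion per mm of travel: 0.4 × 0.15 / (π × 0.875²) = 0.024945. Accumulating E over each segment gives final E = 1.9634.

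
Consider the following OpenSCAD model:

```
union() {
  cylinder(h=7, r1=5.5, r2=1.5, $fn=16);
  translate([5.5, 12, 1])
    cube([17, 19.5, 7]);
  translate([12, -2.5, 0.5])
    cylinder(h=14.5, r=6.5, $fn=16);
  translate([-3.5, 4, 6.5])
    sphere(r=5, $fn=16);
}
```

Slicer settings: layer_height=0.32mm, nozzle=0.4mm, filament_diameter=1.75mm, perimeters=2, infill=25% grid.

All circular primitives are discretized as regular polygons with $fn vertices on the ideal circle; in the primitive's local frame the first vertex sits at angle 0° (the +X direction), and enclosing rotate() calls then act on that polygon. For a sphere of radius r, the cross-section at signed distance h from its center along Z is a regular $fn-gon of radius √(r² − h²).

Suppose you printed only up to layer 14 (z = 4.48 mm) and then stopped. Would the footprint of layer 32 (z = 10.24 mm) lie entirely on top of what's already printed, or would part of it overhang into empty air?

entirely on top

Compare the two slices. At z = 4.48: the cone contributes a regular 16-gon of circumradius 2.940 (interpolated between r1=5.5 and r2=1.5 at t=0.640) (area = (16/2)·2.940²·sin(360°/16) = 26.46 mm²); the cube at (5.5, 12) is present — its section is the full 17×19.5 rectangle (area 331.50 mm²); the r=6.5 cylinder at (12, -2.5) contributes a regular 16-gon of circumradius 6.5 (area = (16/2)·6.500²·sin(360°/16) = 129.35 mm²); the sphere at (-3.5, 4): section is a regular 16-gon, circumradius = √(r²−h²) = √(5²−2.02²) = 4.574 (area = (16/2)·4.574²·sin(360°/16) = 64.04 mm²); Taking the union: the regions partially overlap — summed areas 551.35 mm² minus the doubly-counted overlap 7.22 mm² gives 544.14 mm² — area = 544.14 mm². At z = 10.24: the cone does not reach this height (z outside [0, 7]); the cube at (5.5, 12) is not intersected at this z (z outside [1, 8]); the r=6.5 cylinder at (12, -2.5) contributes a regular 16-gon of circumradius 6.5 (area = (16/2)·6.500²·sin(360°/16) = 129.35 mm²); the r=5 sphere at (-3.5, 4) slices to a regular 16-gon of circumradius 3.318 (√(r²−h²) with h=3.74 from center) (area = (16/2)·3.318²·sin(360°/16) = 33.71 mm²); Combining (union): the 2 present regions are separate (no shared area or edge), so areas and boundary lengths simply add and each stays a separate island — area = 163.06 mm². Checking containment: the cross-section at z = 10.24 is a subset of the cross-section at z = 4.48.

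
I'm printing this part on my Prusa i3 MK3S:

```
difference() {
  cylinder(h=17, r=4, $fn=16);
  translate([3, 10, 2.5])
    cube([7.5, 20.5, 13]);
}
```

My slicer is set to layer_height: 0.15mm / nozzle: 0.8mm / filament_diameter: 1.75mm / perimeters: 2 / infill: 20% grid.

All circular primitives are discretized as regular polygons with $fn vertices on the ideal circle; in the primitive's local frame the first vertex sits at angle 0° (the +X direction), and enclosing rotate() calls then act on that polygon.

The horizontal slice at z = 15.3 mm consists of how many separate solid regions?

1

At z = 15.3 mm: the r=4 cylinder contributes a regular 16-gon of circumradius 4; the cube at (3, 10) (footprint 7.5×20.5) is included at this height; Taking the first minus the rest: starting from the r=4 cylinder, the 7.5×20.5 cube at (3, 10) misses the remaining region (no effect) — 1 connected region. The result has 1 disconnected region.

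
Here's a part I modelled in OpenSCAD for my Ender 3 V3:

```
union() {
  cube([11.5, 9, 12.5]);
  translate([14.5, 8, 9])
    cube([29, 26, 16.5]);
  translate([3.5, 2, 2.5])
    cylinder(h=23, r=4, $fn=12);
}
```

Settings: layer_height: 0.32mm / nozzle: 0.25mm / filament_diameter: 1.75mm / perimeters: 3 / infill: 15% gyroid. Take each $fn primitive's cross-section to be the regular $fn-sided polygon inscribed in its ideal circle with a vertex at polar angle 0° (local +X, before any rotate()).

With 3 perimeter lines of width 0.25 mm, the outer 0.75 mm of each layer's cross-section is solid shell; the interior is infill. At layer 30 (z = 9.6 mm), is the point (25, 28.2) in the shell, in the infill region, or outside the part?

At z = 9.6 mm: the cube is present — its section is the full 11.5×9 rectangle; the cube at (14.5, 8) is present — its section is the full 29×26 rectangle; the r=4 cylinder at (3.5, 2) gives a regular 12-gon of circumradius 4 (constant along its height); Taking the union: the regions partially overlap (shared area 38.00 mm²), so overlapping operands fuse into one piece — 2 connected regions. Overall, the cross-section has 2 separate islands. The nearest boundary edge runs (14.50, 34.00)→(43.50, 34.00); distance from the point to it = 5.80 mm. (Shell/infill is judged within the island containing the point — the largest one.) The point is inside the cross-section and 5.80 mm from the nearest boundary — more than the 0.75 mm shell width (3 × 0.25), so it's in the infill interior.

infill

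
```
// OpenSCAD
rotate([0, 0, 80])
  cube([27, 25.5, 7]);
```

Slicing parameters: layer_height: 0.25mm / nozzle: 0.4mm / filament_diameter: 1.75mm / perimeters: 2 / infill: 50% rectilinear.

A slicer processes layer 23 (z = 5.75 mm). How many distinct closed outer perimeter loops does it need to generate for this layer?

At z = 5.75 mm: the cube (footprint 27×25.5) is included at this height; (rotated 80° about Z; rotation is an isometry so areas/perimeters/island counts are preserved). The result has 1 disconnected region.

1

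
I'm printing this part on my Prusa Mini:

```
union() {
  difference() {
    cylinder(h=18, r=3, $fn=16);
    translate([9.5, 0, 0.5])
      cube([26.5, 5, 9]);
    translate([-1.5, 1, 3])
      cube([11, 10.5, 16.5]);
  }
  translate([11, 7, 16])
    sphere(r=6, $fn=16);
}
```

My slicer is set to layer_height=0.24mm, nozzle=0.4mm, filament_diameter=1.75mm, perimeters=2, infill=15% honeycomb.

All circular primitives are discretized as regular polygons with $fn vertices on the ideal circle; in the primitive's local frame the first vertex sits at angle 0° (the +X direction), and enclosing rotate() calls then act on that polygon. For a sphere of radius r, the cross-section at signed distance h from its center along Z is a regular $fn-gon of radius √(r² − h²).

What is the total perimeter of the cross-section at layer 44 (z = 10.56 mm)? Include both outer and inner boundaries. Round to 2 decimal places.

At z = 10.56 mm: the r=3 cylinder contributes a regular 16-gon of circumradius 3 (perimeter = 2·16·3.000·sin(180°/16) = 18.73 mm); the cube at (9.5, 0) is absent (z outside [0.5, 9.5]); the cube at (-1.5, 1) (footprint 11×10.5) is included at this height (perimeter 43.00 mm); Subtracting the remaining from the first: starting from the r=3 cylinder, the 11×10.5 cube at (-1.5, 1) partially overlaps it — only the 6.73 mm² overlap (of its 115.50 mm²) is removed, clipping the outline — boundary = 19.31 mm; the r=6 sphere at (11, 7) contributes a regular 16-gon of circumradius √(6²−5.44²) = 2.531 (perimeter = 2·16·2.531·sin(180°/16) = 15.80 mm); Combining (union): the 2 present regions are separate (no shared area or edge), so areas and boundary lengths simply add and each stays a separate island — boundary = 35.11 mm. Overall, the cross-section has 2 separate islands. Total boundary length (outer) = 35.11 mm.

35.11 mm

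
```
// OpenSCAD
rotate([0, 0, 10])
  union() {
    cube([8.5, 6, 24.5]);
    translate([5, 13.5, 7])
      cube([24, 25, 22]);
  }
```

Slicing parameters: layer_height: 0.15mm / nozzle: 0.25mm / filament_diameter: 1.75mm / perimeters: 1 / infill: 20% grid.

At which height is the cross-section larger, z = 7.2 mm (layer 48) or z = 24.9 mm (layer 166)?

Layer 48 (z = 7.2): the cube (footprint 8.5×6) is included at this height (area 51.00 mm²); the cube at (5, 13.5) (footprint 24×25) is included at this height (area 600.00 mm²); Combining (union): the 2 present regions are separate (no shared area or edge), so areas and boundary lengths simply add and each stays a separate island — area = 651.00 mm²; (rotated 10° about Z; rotation is an isometry so areas/perimeters/island counts are preserved). So its area = 651.00 mm². Layer 166 (z = 24.9): the cube is absent (z outside [0, 24.5]); the 24×25 cube at (5, 13.5) contributes its full rectangle (area 600.00 mm²); Merging all regions: only the 24×25 cube at (5, 13.5) is present, so the union is just that shape — area = 600.00 mm²; (whole slice rotated 10° about Z — lengths, areas and connectivity unchanged). So its area = 600.00 mm². Layer 48 is larger (651.00 vs 600.00 mm²).

layer 48 (z = 7.2 mm)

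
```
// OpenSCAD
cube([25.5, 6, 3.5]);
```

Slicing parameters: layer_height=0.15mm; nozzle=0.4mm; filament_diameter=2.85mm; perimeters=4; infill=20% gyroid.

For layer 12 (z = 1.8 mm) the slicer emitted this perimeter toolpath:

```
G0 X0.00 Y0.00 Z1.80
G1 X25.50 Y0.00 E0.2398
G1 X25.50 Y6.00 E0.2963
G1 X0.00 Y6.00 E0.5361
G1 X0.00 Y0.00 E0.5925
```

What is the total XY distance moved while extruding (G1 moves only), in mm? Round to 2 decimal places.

Sum the Euclidean lengths of each G1 segment: total = 63.00 mm.

63.00 mm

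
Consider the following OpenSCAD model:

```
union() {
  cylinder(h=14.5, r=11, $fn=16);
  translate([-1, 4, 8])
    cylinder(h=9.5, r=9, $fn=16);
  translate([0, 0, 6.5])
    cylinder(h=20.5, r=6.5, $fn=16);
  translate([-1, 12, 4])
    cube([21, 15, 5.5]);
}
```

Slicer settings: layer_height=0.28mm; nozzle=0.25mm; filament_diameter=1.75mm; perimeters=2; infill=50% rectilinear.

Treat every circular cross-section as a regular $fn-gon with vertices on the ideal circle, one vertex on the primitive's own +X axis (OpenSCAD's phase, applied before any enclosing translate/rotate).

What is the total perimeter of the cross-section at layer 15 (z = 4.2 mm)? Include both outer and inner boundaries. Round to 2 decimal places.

At z = 4.2 mm: the r=11 cylinder gives a regular 16-gon of circumradius 11 (constant along its height) (perimeter = 2·16·11.000·sin(180°/16) = 68.67 mm); the cylinder at (-1, 4) does not reach this height (z outside [8, 17.5]); the cylinder is not intersected at this z (z outside [6.5, 27]); the cube at (-1, 12) (footprint 21×15) is included at this height (perimeter 72.00 mm); Combining (union): the 2 present regions are separate (no shared area or edge), so areas and boundary lengths simply add and each stays a separate island — boundary = 140.67 mm. Overall, the cross-section has 2 separate islands. Total boundary length (outer) = 140.67 mm.

140.67 mm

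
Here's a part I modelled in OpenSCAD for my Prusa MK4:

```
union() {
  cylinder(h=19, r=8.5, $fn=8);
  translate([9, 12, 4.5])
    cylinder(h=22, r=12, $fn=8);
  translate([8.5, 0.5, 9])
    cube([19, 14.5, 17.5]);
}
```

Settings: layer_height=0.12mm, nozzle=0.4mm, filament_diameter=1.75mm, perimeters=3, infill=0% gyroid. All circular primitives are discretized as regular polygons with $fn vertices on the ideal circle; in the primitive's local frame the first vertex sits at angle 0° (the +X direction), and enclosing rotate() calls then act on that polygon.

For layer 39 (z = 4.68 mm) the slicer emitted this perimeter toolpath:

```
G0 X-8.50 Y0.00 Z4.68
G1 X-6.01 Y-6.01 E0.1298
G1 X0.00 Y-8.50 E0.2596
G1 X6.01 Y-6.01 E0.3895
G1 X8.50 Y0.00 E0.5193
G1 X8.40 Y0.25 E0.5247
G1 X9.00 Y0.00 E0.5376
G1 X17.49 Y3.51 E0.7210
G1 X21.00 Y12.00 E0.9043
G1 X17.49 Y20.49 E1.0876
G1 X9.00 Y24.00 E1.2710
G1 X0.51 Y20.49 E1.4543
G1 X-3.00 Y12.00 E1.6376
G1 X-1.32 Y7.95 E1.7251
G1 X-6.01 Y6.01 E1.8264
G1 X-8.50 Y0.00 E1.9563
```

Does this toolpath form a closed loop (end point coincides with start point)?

Start point (G0): (-8.50, 0.00). End point (last G1): the path returns to the start — closed.

yes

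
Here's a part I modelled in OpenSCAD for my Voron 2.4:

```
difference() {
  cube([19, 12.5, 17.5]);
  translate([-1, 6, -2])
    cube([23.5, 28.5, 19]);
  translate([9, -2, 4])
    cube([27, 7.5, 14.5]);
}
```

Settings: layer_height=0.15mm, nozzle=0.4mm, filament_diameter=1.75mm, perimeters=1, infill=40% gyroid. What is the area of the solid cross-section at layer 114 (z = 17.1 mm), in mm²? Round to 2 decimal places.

At z = 17.1 mm: the cube is present — its section is the full 19×12.5 rectangle (area 237.50 mm²); the cube at (-1, 6) does not reach this height (z outside [-2, 17]); the cube at (9, -2) is present — its section is the full 27×7.5 rectangle (area 202.50 mm²); Taking the first minus the rest: starting from the 19×12.5 cube (237.50 mm²), the 27×7.5 cube at (9, -2) partially overlaps it — only the 55.00 mm² overlap (of its 202.50 mm²) is removed, clipping the outline — area = 182.50 mm². Overall, the cross-section is a single solid region. Net area = 182.50 mm².

182.50 mm²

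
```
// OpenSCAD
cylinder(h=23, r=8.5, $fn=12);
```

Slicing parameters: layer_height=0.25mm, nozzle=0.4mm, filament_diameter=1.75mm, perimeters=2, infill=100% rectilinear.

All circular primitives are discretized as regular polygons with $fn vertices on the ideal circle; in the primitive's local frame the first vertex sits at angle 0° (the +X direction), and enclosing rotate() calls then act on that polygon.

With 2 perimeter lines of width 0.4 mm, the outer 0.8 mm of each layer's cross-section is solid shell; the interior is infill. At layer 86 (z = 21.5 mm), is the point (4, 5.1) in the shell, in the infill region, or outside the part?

At z = 21.5 mm: the cylinder: section is a regular 12-gon, circumradius r=8.5. Overall, the cross-section is a single solid region. The nearest boundary edge runs (7.36, 4.25)→(4.25, 7.36); distance from the point to it = 1.78 mm. The point is inside the cross-section and 1.78 mm from the nearest boundary — more than the 0.8 mm shell width (2 × 0.4), so it's in the infill interior.

infill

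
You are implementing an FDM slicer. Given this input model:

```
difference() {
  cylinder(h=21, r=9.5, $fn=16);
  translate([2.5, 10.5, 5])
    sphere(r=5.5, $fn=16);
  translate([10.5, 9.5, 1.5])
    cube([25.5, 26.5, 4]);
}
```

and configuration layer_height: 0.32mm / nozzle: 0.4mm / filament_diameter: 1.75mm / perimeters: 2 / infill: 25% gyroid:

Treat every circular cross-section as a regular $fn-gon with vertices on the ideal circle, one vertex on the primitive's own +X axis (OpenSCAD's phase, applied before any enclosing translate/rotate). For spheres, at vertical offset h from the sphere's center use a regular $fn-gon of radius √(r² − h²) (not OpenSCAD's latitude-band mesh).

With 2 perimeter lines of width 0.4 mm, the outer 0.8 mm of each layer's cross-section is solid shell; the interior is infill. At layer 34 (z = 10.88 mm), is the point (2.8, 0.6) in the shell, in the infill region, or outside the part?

At z = 10.88 mm: the r=9.5 cylinder contributes a regular 16-gon of circumradius 9.5; the sphere at (2.5, 10.5) is not intersected at this z (|z−center|=5.880 > r=5.5); the cube at (10.5, 9.5) is not intersected at this z (z outside [1.5, 5.5]); After the difference (first − rest): none of the subtracted shapes is present at this height, so the r=9.5 cylinder is unchanged — 1 connected region. Overall, the cross-section is a single solid region. The nearest boundary edge runs (9.50, 0.00)→(8.78, 3.64); distance from the point to it = 6.45 mm. The point is inside the cross-section and 6.45 mm from the nearest boundary — more than the 0.8 mm shell width (2 × 0.4), so it's in the infill interior.

infill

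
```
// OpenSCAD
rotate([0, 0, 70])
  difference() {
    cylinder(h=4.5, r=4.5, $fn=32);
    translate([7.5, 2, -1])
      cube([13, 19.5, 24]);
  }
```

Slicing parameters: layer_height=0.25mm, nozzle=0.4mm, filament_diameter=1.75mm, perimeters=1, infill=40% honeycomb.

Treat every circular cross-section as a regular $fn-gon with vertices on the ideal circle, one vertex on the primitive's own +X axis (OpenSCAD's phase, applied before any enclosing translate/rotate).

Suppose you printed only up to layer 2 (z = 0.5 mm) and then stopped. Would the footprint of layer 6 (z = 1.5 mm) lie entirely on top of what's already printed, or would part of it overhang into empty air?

entirely on top

Compare the two slices. At z = 0.5: the r=4.5 cylinder gives a regular 32-gon of circumradius 4.5 (constant along its height) (area = (32/2)·4.500²·sin(360°/32) = 63.21 mm²); the cube at (7.5, 2) is present — its section is the full 13×19.5 rectangle (area 253.50 mm²); Subtracting the remaining from the first: starting from the r=4.5 cylinder (63.21 mm²), the 13×19.5 cube at (7.5, 2) misses the remaining region (no effect) — area = 63.21 mm²; (rotated 70° about Z; rotation is an isometry so areas/perimeters/island counts are preserved). At z = 1.5: the cylinder: section is a regular 32-gon, circumradius r=4.5 (area = (32/2)·4.500²·sin(360°/32) = 63.21 mm²); the cube at (7.5, 2) is present — its section is the full 13×19.5 rectangle (area 253.50 mm²); After the difference (first − rest): starting from the r=4.5 cylinder (63.21 mm²), the 13×19.5 cube at (7.5, 2) misses the remaining region (no effect) — area = 63.21 mm²; (whole slice rotated 70° about Z — lengths, areas and connectivity unchanged). Checking containment: the cross-section at z = 1.5 is a subset of the cross-section at z = 0.5.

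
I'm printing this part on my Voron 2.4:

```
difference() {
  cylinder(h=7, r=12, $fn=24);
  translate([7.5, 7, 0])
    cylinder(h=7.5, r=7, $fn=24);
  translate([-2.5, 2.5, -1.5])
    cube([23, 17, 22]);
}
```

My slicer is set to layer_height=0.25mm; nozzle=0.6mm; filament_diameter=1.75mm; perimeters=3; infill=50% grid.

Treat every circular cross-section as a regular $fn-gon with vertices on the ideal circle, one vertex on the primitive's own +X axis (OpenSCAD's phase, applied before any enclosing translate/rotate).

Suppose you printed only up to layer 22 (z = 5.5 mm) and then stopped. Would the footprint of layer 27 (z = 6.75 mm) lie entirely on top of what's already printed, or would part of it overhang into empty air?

Compare the two slices. At z = 5.5: the cylinder: section is a regular 24-gon, circumradius r=12 (area = (24/2)·12.000²·sin(360°/24) = 447.24 mm²); the r=7 cylinder at (7.5, 7) gives a regular 24-gon of circumradius 7 (constant along its height) (area = (24/2)·7.000²·sin(360°/24) = 152.19 mm²); the cube at (-2.5, 2.5) (footprint 23×17) is included at this height (area 391.00 mm²); Subtracting the remaining from the first: starting from the r=12 cylinder (447.24 mm²), the r=7 cylinder at (7.5, 7) partially overlaps it — only the 89.42 mm² overlap (of its 152.19 mm²) is removed, clipping the outline; the 23×17 cube at (-2.5, 2.5) partially overlaps it — only the 33.70 mm² overlap (of its 391.00 mm²) is removed, clipping the outline — area = 324.12 mm². At z = 6.75: the r=12 cylinder gives a regular 24-gon of circumradius 12 (constant along its height) (area = (24/2)·12.000²·sin(360°/24) = 447.24 mm²); the cylinder at (7.5, 7): section is a regular 24-gon, circumradius r=7 (area = (24/2)·7.000²·sin(360°/24) = 152.19 mm²); the cube at (-2.5, 2.5) is present — its section is the full 23×17 rectangle (area 391.00 mm²); Taking the first minus the rest: starting from the r=12 cylinder (447.24 mm²), the r=7 cylinder at (7.5, 7) partially overlaps it — only the 89.42 mm² overlap (of its 152.19 mm²) is removed, clipping the outline; the 23×17 cube at (-2.5, 2.5) partially overlaps it — only the 33.70 mm² overlap (of its 391.00 mm²) is removed, clipping the outline — area = 324.12 mm². Checking containment: the cross-section at z = 6.75 is a subset of the cross-section at z = 5.5.

entirely on top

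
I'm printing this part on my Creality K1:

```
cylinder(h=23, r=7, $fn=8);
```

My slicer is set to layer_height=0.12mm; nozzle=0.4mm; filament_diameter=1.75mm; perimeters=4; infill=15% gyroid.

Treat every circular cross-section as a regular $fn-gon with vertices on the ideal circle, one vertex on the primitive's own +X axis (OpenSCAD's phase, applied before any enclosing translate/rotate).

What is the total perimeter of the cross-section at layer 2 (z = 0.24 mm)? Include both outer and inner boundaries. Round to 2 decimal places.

42.86 mm

At z = 0.24 mm: the r=7 cylinder gives a regular 8-gon of circumradius 7 (constant along its height) (perimeter = 2·8·7.000·sin(180°/8) = 42.86 mm). Overall, the cross-section is a single solid region. Total boundary length (outer) = 42.86 mm.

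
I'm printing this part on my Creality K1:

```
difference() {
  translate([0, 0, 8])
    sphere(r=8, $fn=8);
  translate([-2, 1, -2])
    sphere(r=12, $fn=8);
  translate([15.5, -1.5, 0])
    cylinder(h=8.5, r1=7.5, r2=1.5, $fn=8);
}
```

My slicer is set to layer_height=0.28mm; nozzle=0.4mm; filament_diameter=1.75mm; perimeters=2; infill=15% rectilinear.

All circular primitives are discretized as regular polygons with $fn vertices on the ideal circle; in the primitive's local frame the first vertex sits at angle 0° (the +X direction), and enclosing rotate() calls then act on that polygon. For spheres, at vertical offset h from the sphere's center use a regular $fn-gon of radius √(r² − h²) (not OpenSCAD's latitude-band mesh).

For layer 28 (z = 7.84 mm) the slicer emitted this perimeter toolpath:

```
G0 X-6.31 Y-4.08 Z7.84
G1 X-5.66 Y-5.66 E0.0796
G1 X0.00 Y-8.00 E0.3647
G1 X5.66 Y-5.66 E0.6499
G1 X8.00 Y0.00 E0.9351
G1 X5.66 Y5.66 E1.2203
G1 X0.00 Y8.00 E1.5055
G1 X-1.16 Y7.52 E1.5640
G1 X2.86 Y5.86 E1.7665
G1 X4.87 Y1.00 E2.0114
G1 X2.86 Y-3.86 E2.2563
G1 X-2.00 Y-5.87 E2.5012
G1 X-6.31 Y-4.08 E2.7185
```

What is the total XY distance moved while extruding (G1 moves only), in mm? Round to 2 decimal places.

Sum the Euclidean lengths of each G1 segment: total = 58.38 mm.

58.38 mm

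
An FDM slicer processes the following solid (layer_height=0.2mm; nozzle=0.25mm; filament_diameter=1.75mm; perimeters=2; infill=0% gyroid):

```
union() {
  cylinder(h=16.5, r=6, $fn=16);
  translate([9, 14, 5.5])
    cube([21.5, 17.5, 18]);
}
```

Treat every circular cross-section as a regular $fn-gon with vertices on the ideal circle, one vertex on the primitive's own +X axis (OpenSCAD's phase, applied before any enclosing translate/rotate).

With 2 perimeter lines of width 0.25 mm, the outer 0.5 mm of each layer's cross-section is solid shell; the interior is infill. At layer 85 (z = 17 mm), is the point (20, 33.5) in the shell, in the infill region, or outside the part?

outside

At z = 17 mm: the cylinder is absent (z outside [0, 16.5]); the cube at (9, 14) (footprint 21.5×17.5) is included at this height; Merging all regions: only the 21.5×17.5 cube at (9, 14) is present, so the union is just that shape — 1 connected region. Overall, the cross-section is a single solid region. The nearest boundary edge runs (30.50, 31.50)→(9.00, 31.50); distance from the point to it = 2.00 mm. The point is not inside any of the regions above, so it lies outside the cross-section (2.00 mm from the nearest boundary).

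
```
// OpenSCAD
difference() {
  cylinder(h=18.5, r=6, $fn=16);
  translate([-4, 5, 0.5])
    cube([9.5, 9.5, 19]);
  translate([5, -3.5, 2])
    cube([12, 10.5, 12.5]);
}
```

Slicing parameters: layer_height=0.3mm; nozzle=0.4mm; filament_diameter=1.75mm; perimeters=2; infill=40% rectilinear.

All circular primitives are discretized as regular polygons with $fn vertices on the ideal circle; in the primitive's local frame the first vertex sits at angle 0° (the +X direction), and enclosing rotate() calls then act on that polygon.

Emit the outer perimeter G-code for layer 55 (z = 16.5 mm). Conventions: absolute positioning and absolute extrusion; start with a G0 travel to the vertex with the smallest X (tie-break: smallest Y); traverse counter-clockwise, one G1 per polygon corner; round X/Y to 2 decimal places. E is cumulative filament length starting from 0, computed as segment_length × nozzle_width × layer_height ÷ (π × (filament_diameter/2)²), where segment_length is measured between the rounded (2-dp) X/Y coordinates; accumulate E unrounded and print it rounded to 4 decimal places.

At z = 16.5 mm: the r=6 cylinder contributes a regular 16-gon of circumradius 6; the 9.5×9.5 cube at (-4, 5) contributes its full rectangle; the cube at (5, -3.5) is absent (z outside [2, 14.5]); Subtracting the remaining from the first: starting from the r=6 cylinder, the 9.5×9.5 cube at (-4, 5) partially overlaps it — only the 3.99 mm² overlap (of its 90.25 mm²) is removed, clipping the outline — 1 connected region. The outline is a single polygon with 15 vertices. Extrusion per mm of travel: 0.4 × 0.3 / (π × 0.875²) = 0.049890. Accumulating E over each segment gives final E = 1.8474.

G0 X-6.00 Y0.00 Z16.50
G1 X-5.54 Y-2.30 E0.1170
G1 X-4.24 Y-4.24 E0.2335
G1 X-2.30 Y-5.54 E0.3500
G1 X0.00 Y-6.00 E0.4671
G1 X2.30 Y-5.54 E0.5841
G1 X4.24 Y-4.24 E0.7006
G1 X5.54 Y-2.30 E0.8171
G1 X6.00 Y0.00 E0.9341
G1 X5.54 Y2.30 E1.0511
G1 X4.24 Y4.24 E1.1676
G1 X3.11 Y5.00 E1.2356
G1 X-3.11 Y5.00 E1.5459
G1 X-4.24 Y4.24 E1.6138
G1 X-5.54 Y2.30 E1.7303
G1 X-6.00 Y0.00 E1.8474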